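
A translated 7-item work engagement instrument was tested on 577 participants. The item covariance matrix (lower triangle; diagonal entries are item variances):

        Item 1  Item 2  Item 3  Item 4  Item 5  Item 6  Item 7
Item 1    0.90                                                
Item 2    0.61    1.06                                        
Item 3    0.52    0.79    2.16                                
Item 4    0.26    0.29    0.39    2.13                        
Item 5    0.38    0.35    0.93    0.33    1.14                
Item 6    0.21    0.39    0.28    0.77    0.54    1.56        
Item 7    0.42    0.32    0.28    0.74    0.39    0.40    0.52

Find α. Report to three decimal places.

α = 0.781

sum of item variances = 0.90 + 1.06 + 2.16 + 2.13 + 1.14 + 1.56 + 0.52 = 9.47
Σ_{i<j} σ_ij = 9.59
total variance = 9.47 + 2 × 9.59 = 28.65
α = (k/(k−1))·(1 − sum of item variances/total variance) = (7/6)·(1 − 9.47/28.65) = 0.781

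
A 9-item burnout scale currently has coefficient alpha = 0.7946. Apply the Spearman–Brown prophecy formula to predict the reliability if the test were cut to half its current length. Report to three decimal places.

predicted reliability = 0.659

Length factor m = 1/2
α' = m·α / (1 − (1−m)·α)
   = 1/2 × 0.7946 / (1 − (1 − 1/2) × 0.7946)
   = 0.3973 / 0.6027 = 0.659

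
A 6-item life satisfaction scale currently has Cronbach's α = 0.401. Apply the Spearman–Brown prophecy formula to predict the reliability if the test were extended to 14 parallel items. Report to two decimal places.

predicted reliability = 0.61

Length factor m = 14/6 = 2.3333
α' = m·α / (1 + (m−1)·α)
   = 14/6 × 0.401 / (1 + (14/6 − 1) × 0.401)
   = 0.9357 / 1.5347 = 0.61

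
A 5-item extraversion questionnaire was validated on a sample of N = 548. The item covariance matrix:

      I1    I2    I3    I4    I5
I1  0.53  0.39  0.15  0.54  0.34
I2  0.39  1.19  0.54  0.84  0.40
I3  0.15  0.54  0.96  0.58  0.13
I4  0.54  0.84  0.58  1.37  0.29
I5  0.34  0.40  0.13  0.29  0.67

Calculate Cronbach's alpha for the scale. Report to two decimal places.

Σσ²ᵢ = 0.53 + 1.19 + 0.96 + 1.37 + 0.67 = 4.72
Σ_{i<j} σ_ij = 4.20
total variance = 4.72 + 2 × 4.20 = 13.12
α = (k/(k−1))·(1 − Σσ²ᵢ/total variance) = (5/4)·(1 − 4.72/13.12) = 0.80

Cronbach's alpha = 0.80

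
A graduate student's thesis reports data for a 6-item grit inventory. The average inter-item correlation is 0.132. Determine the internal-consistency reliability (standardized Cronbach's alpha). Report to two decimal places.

Standardized α = k·r̄ / (1 + (k−1)·r̄) = 6 × 0.132 / (1 + 5 × 0.132)
  = 0.7920 / 1.6600 = 0.48

α = 0.48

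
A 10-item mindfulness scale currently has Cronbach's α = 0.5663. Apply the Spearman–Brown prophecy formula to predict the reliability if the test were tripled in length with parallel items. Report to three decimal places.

predicted reliability = 0.797

Length factor m = 3
α' = m·α / (1 + (m−1)·α)
   = 3 × 0.5663 / (1 + (3 − 1) × 0.5663)
   = 1.6989 / 2.1326 = 0.797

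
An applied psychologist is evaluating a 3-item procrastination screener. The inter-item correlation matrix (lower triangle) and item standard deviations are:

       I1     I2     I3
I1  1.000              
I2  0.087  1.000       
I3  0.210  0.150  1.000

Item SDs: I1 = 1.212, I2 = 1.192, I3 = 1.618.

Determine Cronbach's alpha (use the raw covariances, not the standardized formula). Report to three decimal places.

Cronbach's alpha = 0.346

Σσ²ᵢ = 1.212² + 1.192² + 1.618² = 5.5077
Covariances σ_ij = r_ij · s_i · s_j:
  σ(I1,I2) = 0.087 × 1.212 × 1.192 = 0.1257
  σ(I1,I3) = 0.210 × 1.212 × 1.618 = 0.4118
  σ(I2,I3) = 0.150 × 1.192 × 1.618 = 0.2893
σ²_T = Σσ²ᵢ + 2·Σσ_ij = 5.5077 + 2 × 0.8268 = 7.1613
α = (3/2)·(1 − 5.5077/7.1613) = 0.346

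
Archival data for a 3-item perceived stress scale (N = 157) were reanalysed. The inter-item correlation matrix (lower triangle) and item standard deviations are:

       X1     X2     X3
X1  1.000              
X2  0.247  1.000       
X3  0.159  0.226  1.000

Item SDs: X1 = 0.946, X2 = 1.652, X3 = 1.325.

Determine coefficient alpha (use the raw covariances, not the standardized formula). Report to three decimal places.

α = 0.430

Σσ²ᵢ = 0.946² + 1.652² + 1.325² = 5.3796
Covariances σ_ij = r_ij · s_i · s_j:
  σ(X1,X2) = 0.247 × 0.946 × 1.652 = 0.3860
  σ(X1,X3) = 0.159 × 0.946 × 1.325 = 0.1993
  σ(X2,X3) = 0.226 × 1.652 × 1.325 = 0.4947
σ²_T = Σσ²ᵢ + 2·Σσ_ij = 5.3796 + 2 × 1.0800 = 7.5396
α = (3/2)·(1 − 5.3796/7.5396) = 0.430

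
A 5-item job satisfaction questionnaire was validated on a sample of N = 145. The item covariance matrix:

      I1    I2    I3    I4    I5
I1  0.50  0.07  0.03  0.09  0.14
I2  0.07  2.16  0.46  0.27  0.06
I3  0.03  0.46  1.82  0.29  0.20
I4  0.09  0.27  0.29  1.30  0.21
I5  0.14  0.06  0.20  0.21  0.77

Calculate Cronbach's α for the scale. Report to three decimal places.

Cronbach's α = 0.447

ΣVar(i) = 0.50 + 2.16 + 1.82 + 1.30 + 0.77 = 6.55
Σ_{i<j} σ_ij = 1.82
σ²_T = 6.55 + 2 × 1.82 = 10.19
α = (k/(k−1))·(1 − ΣVar(i)/σ²_T) = (5/4)·(1 − 6.55/10.19) = 0.447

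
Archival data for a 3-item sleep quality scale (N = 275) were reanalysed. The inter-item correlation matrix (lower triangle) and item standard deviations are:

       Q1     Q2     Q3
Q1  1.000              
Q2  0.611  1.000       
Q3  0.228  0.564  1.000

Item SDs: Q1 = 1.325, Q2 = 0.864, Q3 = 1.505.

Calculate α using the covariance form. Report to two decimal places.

α = 0.66

Σσ²ᵢ = 1.325² + 0.864² + 1.505² = 4.7671
Covariances σ_ij = r_ij · s_i · s_j:
  σ(Q1,Q2) = 0.611 × 1.325 × 0.864 = 0.6995
  σ(Q1,Q3) = 0.228 × 1.325 × 1.505 = 0.4547
  σ(Q2,Q3) = 0.564 × 0.864 × 1.505 = 0.7334
σ²_T = Σσ²ᵢ + 2·Σσ_ij = 4.7671 + 2 × 1.8876 = 8.5423
α = (3/2)·(1 − 4.7671/8.5423) = 0.66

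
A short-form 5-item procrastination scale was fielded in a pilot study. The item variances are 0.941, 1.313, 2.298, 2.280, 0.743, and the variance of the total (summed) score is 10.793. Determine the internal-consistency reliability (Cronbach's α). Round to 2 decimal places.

ΣVar(i) = 0.941 + 1.313 + 2.298 + 2.280 + 0.743 = 7.575
α = (k/(k−1))·(1 − ΣVar(i)/σ²_total) = (5/4)·(1 − 7.575/10.793) = 0.37

α = 0.37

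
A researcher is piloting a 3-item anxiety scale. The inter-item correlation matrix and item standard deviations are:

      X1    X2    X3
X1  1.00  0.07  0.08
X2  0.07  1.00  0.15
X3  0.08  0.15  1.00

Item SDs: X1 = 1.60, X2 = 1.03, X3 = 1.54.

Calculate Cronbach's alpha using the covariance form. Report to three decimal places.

Σσ²ᵢ = 1.60² + 1.03² + 1.54² = 5.9925
Covariances σ_ij = r_ij · s_i · s_j:
  σ(X1,X2) = 0.07 × 1.60 × 1.03 = 0.1154
  σ(X1,X3) = 0.08 × 1.60 × 1.54 = 0.1971
  σ(X2,X3) = 0.15 × 1.03 × 1.54 = 0.2379
σ²_T = Σσ²ᵢ + 2·Σσ_ij = 5.9925 + 2 × 0.5504 = 7.0933
α = (3/2)·(1 − 5.9925/7.0933) = 0.233

α = 0.233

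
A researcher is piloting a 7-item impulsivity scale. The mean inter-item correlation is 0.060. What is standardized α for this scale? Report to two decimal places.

α = 0.31

Standardized α = k·r̄ / (1 + (k−1)·r̄) = 7 × 0.060 / (1 + 6 × 0.060)
  = 0.4200 / 1.3600 = 0.31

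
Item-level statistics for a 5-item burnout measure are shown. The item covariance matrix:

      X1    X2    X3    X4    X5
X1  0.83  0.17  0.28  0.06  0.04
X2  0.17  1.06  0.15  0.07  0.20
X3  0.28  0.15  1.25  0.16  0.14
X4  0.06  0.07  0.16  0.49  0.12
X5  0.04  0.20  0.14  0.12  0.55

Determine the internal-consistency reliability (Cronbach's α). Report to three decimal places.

α = 0.499

Σσ²ᵢ = 0.83 + 1.06 + 1.25 + 0.49 + 0.55 = 4.18
Σ_{i<j} σ_ij = 1.39
Var(T) = 4.18 + 2 × 1.39 = 6.96
α = (k/(k−1))·(1 − Σσ²ᵢ/Var(T)) = (5/4)·(1 − 4.18/6.96) = 0.499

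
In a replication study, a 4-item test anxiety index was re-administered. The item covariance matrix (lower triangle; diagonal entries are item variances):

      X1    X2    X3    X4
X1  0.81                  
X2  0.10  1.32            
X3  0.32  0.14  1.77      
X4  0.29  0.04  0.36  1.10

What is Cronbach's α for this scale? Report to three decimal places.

Cronbach's α = 0.444

sum of item variances = 0.81 + 1.32 + 1.77 + 1.10 = 5.00
Sum of off-diagonal covariances = 1.25
σ²_total = 5.00 + 2 × 1.25 = 7.50
α = (k/(k−1))·(1 − sum of item variances/σ²_total) = (4/3)·(1 − 5.00/7.50) = 0.444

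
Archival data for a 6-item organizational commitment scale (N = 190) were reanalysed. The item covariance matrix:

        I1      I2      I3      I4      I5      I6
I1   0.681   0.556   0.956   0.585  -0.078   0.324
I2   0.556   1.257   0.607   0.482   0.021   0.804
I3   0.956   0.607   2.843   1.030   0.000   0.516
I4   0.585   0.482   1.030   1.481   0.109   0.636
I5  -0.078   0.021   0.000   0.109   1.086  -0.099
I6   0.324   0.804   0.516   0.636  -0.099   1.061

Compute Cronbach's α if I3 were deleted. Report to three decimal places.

Cronbach's α = 0.682

Remaining items: I1, I2, I4, I5, I6 (k = 5).
ΣVar(i) = 0.681 + 1.257 + 1.481 + 1.086 + 1.061 = 5.566
Var(T) = 5.566 + 2 × 3.340 = 12.246
α (item deleted) = (5/4)·(1 − 5.566/12.246) = 0.682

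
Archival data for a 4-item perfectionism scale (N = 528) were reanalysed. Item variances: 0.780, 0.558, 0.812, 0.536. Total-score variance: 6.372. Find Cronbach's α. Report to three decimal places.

Cronbach's α = 0.771

sum of item variances = 0.780 + 0.558 + 0.812 + 0.536 = 2.686
α = (k/(k−1))·(1 − sum of item variances/total variance) = (4/3)·(1 − 2.686/6.372) = 0.771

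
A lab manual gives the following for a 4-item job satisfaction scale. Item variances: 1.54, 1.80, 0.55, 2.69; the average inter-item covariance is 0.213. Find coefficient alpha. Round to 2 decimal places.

Σσᵢ² = 1.54 + 1.80 + 0.55 + 2.69 = 6.58
Sum of the 6 distinct covariances = 6 × 0.213 = 1.278
total variance = Σσᵢ² + 2·Σcov = 6.58 + 2 × 1.278 = 9.136
α = (4/3)·(1 − 6.58/9.136) = 0.37

coefficient alpha = 0.37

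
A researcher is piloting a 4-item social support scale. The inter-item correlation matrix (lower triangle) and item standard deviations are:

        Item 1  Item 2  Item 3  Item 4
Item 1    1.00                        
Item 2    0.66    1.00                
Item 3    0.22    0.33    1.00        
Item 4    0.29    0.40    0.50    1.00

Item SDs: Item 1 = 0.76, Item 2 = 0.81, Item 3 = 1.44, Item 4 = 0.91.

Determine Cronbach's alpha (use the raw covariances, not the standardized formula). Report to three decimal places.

α = 0.685

Σσ²ᵢ = 0.76² + 0.81² + 1.44² + 0.91² = 4.1354
Covariances σ_ij = r_ij · s_i · s_j:
  σ(Item 1,Item 2) = 0.66 × 0.76 × 0.81 = 0.4063
  σ(Item 1,Item 3) = 0.22 × 0.76 × 1.44 = 0.2408
  σ(Item 1,Item 4) = 0.29 × 0.76 × 0.91 = 0.2006
  σ(Item 2,Item 3) = 0.33 × 0.81 × 1.44 = 0.3849
  σ(Item 2,Item 4) = 0.40 × 0.81 × 0.91 = 0.2948
  σ(Item 3,Item 4) = 0.50 × 1.44 × 0.91 = 0.6552
σ²_T = Σσ²ᵢ + 2·Σσ_ij = 4.1354 + 2 × 2.1826 = 8.5006
α = (4/3)·(1 − 4.1354/8.5006) = 0.685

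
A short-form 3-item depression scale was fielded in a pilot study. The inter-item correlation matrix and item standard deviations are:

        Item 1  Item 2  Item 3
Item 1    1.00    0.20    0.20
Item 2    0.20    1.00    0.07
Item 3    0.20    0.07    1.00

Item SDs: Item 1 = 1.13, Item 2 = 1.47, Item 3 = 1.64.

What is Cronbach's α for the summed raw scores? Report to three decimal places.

Σσ²ᵢ = 1.13² + 1.47² + 1.64² = 6.1274
Covariances σ_ij = r_ij · s_i · s_j:
  σ(Item 1,Item 2) = 0.20 × 1.13 × 1.47 = 0.3322
  σ(Item 1,Item 3) = 0.20 × 1.13 × 1.64 = 0.3706
  σ(Item 2,Item 3) = 0.07 × 1.47 × 1.64 = 0.1688
σ²_T = Σσ²ᵢ + 2·Σσ_ij = 6.1274 + 2 × 0.8716 = 7.8706
α = (3/2)·(1 − 6.1274/7.8706) = 0.332

α = 0.332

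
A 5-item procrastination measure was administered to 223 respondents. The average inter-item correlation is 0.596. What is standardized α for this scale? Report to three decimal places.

Standardized α = k·r̄ / (1 + (k−1)·r̄) = 5 × 0.596 / (1 + 4 × 0.596)
  = 2.9800 / 3.3840 = 0.881

standardized α = 0.881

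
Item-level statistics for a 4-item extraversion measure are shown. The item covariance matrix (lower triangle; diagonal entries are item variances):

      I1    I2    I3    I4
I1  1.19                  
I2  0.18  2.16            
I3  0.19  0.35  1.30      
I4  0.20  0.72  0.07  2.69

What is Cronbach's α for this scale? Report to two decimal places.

α = 0.42

sum of item variances = 1.19 + 2.16 + 1.30 + 2.69 = 7.34
Sum of the distinct covariances = 1.71
Var(T) = 7.34 + 2 × 1.71 = 10.76
α = (k/(k−1))·(1 − sum of item variances/Var(T)) = (4/3)·(1 − 7.34/10.76) = 0.42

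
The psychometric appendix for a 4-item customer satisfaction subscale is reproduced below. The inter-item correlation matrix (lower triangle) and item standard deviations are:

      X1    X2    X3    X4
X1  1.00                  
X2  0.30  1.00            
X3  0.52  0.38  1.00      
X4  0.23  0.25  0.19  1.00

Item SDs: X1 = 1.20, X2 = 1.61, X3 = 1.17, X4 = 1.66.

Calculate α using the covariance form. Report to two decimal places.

Σσ²ᵢ = 1.20² + 1.61² + 1.17² + 1.66² = 8.1566
Covariances σ_ij = r_ij · s_i · s_j:
  σ(X1,X2) = 0.30 × 1.20 × 1.61 = 0.5796
  σ(X1,X3) = 0.52 × 1.20 × 1.17 = 0.7301
  σ(X1,X4) = 0.23 × 1.20 × 1.66 = 0.4582
  σ(X2,X3) = 0.38 × 1.61 × 1.17 = 0.7158
  σ(X2,X4) = 0.25 × 1.61 × 1.66 = 0.6682
  σ(X3,X4) = 0.19 × 1.17 × 1.66 = 0.3690
σ²_T = Σσ²ᵢ + 2·Σσ_ij = 8.1566 + 2 × 3.5209 = 15.1984
α = (4/3)·(1 − 8.1566/15.1984) = 0.62

α = 0.62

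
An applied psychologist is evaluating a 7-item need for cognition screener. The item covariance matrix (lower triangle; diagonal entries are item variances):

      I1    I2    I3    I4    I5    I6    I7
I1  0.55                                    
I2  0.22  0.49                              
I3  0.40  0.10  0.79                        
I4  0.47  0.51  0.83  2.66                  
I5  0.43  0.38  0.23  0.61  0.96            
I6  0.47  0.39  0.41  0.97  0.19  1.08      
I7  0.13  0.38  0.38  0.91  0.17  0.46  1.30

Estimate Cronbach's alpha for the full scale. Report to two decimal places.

α = 0.81

Σσ²ᵢ = 0.55 + 0.49 + 0.79 + 2.66 + 0.96 + 1.08 + 1.30 = 7.83
Sum of the distinct covariances = 9.04
Var(T) = 7.83 + 2 × 9.04 = 25.91
α = (k/(k−1))·(1 − Σσ²ᵢ/Var(T)) = (7/6)·(1 − 7.83/25.91) = 0.81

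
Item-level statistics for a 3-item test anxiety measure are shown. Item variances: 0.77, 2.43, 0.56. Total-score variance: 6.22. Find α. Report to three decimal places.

Σσ²ᵢ = 0.77 + 2.43 + 0.56 = 3.76
α = (k/(k−1))·(1 − Σσ²ᵢ/total variance) = (3/2)·(1 − 3.76/6.22) = 0.593

α = 0.593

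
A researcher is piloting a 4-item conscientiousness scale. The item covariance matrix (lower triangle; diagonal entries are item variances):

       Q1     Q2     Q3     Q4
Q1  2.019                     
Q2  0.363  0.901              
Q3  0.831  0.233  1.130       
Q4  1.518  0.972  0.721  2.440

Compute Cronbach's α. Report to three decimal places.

Cronbach's α = 0.784

sum of item variances = 2.019 + 0.901 + 1.130 + 2.440 = 6.490
Sum of the distinct covariances = 4.638
Var(T) = 6.490 + 2 × 4.638 = 15.766
α = (k/(k−1))·(1 − sum of item variances/Var(T)) = (4/3)·(1 − 6.490/15.766) = 0.784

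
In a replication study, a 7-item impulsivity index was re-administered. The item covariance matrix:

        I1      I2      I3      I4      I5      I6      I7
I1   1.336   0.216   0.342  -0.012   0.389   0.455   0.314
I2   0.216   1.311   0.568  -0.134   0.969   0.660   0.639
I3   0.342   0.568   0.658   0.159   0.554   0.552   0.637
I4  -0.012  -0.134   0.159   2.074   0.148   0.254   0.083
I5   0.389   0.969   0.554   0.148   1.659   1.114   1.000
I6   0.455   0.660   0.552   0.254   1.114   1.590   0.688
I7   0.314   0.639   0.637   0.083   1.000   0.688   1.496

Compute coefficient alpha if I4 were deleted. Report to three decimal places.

Remaining items: I1, I2, I3, I5, I6, I7 (k = 6).
Σσᵢ² = 1.336 + 1.311 + 0.658 + 1.659 + 1.590 + 1.496 = 8.050
total variance = 8.050 + 2 × 9.097 = 26.244
α (item deleted) = (6/5)·(1 − 8.050/26.244) = 0.832

coefficient alpha = 0.832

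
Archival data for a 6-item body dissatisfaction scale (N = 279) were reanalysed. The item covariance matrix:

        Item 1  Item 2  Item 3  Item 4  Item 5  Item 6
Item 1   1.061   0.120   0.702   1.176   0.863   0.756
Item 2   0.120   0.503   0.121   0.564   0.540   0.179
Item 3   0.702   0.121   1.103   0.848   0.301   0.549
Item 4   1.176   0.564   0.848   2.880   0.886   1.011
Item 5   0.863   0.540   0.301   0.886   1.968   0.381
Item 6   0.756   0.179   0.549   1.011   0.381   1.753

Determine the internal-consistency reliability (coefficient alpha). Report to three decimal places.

α = 0.792

ΣVar(i) = 1.061 + 0.503 + 1.103 + 2.880 + 1.968 + 1.753 = 9.268
Sum of the distinct covariances = 8.997
Var(T) = 9.268 + 2 × 8.997 = 27.262
α = (k/(k−1))·(1 − ΣVar(i)/Var(T)) = (6/5)·(1 − 9.268/27.262) = 0.792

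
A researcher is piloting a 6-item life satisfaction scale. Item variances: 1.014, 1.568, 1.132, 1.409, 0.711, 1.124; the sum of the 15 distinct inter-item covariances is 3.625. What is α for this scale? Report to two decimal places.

α = 0.61

Σσ²ᵢ = 1.014 + 1.568 + 1.132 + 1.409 + 0.711 + 1.124 = 6.958
Sum of distinct covariances = 3.625
Var(T) = Σσ²ᵢ + 2·Σcov = 6.958 + 2 × 3.625 = 14.208
α = (6/5)·(1 − 6.958/14.208) = 0.61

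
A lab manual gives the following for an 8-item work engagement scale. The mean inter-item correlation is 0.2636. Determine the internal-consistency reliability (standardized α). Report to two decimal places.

Standardized α = k·r̄ / (1 + (k−1)·r̄) = 8 × 0.2636 / (1 + 7 × 0.2636)
  = 2.1088 / 2.8452 = 0.74

α = 0.74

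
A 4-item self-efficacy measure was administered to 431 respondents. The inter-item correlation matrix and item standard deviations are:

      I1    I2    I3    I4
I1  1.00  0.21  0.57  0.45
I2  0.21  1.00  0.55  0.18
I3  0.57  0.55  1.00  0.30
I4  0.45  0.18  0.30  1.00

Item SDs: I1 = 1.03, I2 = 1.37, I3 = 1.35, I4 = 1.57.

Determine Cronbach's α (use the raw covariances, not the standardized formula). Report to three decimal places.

Cronbach's α = 0.688

Σσ²ᵢ = 1.03² + 1.37² + 1.35² + 1.57² = 7.2252
Covariances σ_ij = r_ij · s_i · s_j:
  σ(I1,I2) = 0.21 × 1.03 × 1.37 = 0.2963
  σ(I1,I3) = 0.57 × 1.03 × 1.35 = 0.7926
  σ(I1,I4) = 0.45 × 1.03 × 1.57 = 0.7277
  σ(I2,I3) = 0.55 × 1.37 × 1.35 = 1.0172
  σ(I2,I4) = 0.18 × 1.37 × 1.57 = 0.3872
  σ(I3,I4) = 0.30 × 1.35 × 1.57 = 0.6359
σ²_T = Σσ²ᵢ + 2·Σσ_ij = 7.2252 + 2 × 3.8569 = 14.9390
α = (4/3)·(1 − 7.2252/14.9390) = 0.688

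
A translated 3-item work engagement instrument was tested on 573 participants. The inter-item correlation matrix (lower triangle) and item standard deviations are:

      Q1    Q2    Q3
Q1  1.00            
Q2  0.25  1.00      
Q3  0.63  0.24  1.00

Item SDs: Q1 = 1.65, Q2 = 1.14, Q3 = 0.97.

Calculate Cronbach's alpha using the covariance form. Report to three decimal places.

α = 0.619

Σσ²ᵢ = 1.65² + 1.14² + 0.97² = 4.9630
Covariances σ_ij = r_ij · s_i · s_j:
  σ(Q1,Q2) = 0.25 × 1.65 × 1.14 = 0.4702
  σ(Q1,Q3) = 0.63 × 1.65 × 0.97 = 1.0083
  σ(Q2,Q3) = 0.24 × 1.14 × 0.97 = 0.2654
σ²_T = Σσ²ᵢ + 2·Σσ_ij = 4.9630 + 2 × 1.7439 = 8.4508
α = (3/2)·(1 − 4.9630/8.4508) = 0.619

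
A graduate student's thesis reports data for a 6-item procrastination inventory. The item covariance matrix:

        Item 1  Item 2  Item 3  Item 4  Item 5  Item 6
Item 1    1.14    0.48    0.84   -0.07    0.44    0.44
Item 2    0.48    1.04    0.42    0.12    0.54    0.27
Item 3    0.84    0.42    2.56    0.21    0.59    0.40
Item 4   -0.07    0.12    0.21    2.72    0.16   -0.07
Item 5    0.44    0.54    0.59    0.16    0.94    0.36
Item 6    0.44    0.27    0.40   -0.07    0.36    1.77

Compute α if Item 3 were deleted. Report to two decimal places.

α = 0.52

Remaining items: Item 1, Item 2, Item 4, Item 5, Item 6 (k = 5).
ΣVar(i) = 1.14 + 1.04 + 2.72 + 0.94 + 1.77 = 7.61
σ²_T = 7.61 + 2 × 2.67 = 12.95
α (item deleted) = (5/4)·(1 − 7.61/12.95) = 0.52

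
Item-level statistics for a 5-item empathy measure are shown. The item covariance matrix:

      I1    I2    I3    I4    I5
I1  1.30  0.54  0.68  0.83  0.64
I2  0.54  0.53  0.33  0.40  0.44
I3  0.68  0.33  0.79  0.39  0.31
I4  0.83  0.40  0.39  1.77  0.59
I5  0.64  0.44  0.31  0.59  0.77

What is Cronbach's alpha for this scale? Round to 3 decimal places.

Σσ²ᵢ = 1.30 + 0.53 + 0.79 + 1.77 + 0.77 = 5.16
Sum of the distinct covariances = 5.15
σ²_T = 5.16 + 2 × 5.15 = 15.46
α = (k/(k−1))·(1 − Σσ²ᵢ/σ²_T) = (5/4)·(1 − 5.16/15.46) = 0.833

Cronbach's alpha = 0.833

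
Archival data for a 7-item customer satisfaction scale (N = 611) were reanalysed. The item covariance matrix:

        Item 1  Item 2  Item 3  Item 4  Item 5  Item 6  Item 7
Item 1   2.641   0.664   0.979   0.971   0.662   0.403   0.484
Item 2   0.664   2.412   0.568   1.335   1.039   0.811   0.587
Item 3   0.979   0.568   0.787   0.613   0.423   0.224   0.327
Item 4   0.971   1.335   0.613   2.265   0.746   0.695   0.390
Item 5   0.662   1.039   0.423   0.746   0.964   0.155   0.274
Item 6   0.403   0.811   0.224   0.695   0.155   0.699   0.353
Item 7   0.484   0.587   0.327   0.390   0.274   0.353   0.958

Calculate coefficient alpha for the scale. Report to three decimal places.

Σσ²ᵢ = 2.641 + 2.412 + 0.787 + 2.265 + 0.964 + 0.699 + 0.958 = 10.726
Σ_{i<j} σ_ij = 12.703
total variance = 10.726 + 2 × 12.703 = 36.132
α = (k/(k−1))·(1 − Σσ²ᵢ/total variance) = (7/6)·(1 − 10.726/36.132) = 0.820

α = 0.820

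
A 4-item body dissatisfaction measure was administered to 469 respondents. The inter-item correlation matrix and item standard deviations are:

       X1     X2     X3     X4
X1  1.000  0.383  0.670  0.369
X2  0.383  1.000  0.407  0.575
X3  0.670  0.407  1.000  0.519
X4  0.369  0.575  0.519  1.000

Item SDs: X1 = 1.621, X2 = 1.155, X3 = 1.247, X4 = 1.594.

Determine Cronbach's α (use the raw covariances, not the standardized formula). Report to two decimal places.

Σσ²ᵢ = 1.621² + 1.155² + 1.247² + 1.594² = 8.0575
Covariances σ_ij = r_ij · s_i · s_j:
  σ(X1,X2) = 0.383 × 1.621 × 1.155 = 0.7171
  σ(X1,X3) = 0.670 × 1.621 × 1.247 = 1.3543
  σ(X1,X4) = 0.369 × 1.621 × 1.594 = 0.9534
  σ(X2,X3) = 0.407 × 1.155 × 1.247 = 0.5862
  σ(X2,X4) = 0.575 × 1.155 × 1.594 = 1.0586
  σ(X3,X4) = 0.519 × 1.247 × 1.594 = 1.0316
σ²_T = Σσ²ᵢ + 2·Σσ_ij = 8.0575 + 2 × 5.7012 = 19.4599
α = (4/3)·(1 − 8.0575/19.4599) = 0.78

α = 0.78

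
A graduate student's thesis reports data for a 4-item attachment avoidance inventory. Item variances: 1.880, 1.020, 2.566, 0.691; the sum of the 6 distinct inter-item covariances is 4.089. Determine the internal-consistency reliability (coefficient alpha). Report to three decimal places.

coefficient alpha = 0.761

Σσᵢ² = 1.880 + 1.020 + 2.566 + 0.691 = 6.157
Sum of distinct covariances = 4.089
σ²_total = Σσᵢ² + 2·Σcov = 6.157 + 2 × 4.089 = 14.335
α = (4/3)·(1 − 6.157/14.335) = 0.761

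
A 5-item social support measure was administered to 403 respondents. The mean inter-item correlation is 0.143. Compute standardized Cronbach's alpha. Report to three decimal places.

standardized Cronbach's alpha = 0.455

Standardized α = k·r̄ / (1 + (k−1)·r̄) = 5 × 0.143 / (1 + 4 × 0.143)
  = 0.7150 / 1.5720 = 0.455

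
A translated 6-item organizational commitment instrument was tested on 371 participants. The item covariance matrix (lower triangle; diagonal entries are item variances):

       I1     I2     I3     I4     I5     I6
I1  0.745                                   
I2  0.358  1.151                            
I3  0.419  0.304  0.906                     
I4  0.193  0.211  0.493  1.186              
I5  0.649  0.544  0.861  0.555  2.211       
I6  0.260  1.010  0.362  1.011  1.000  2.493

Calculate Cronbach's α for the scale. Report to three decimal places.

sum of item variances = 0.745 + 1.151 + 0.906 + 1.186 + 2.211 + 2.493 = 8.692
Σ_{i<j} σ_ij = 8.230
σ²_total = 8.692 + 2 × 8.230 = 25.152
α = (k/(k−1))·(1 − sum of item variances/σ²_total) = (6/5)·(1 − 8.692/25.152) = 0.785

α = 0.785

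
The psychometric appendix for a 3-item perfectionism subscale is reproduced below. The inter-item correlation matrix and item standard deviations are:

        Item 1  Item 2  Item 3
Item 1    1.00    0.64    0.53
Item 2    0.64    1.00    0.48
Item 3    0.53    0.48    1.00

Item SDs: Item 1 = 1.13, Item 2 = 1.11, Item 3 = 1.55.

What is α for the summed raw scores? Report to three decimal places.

α = 0.765

Σσ²ᵢ = 1.13² + 1.11² + 1.55² = 4.9115
Covariances σ_ij = r_ij · s_i · s_j:
  σ(Item 1,Item 2) = 0.64 × 1.13 × 1.11 = 0.8028
  σ(Item 1,Item 3) = 0.53 × 1.13 × 1.55 = 0.9283
  σ(Item 2,Item 3) = 0.48 × 1.11 × 1.55 = 0.8258
σ²_T = Σσ²ᵢ + 2·Σσ_ij = 4.9115 + 2 × 2.5569 = 10.0253
α = (3/2)·(1 − 4.9115/10.0253) = 0.765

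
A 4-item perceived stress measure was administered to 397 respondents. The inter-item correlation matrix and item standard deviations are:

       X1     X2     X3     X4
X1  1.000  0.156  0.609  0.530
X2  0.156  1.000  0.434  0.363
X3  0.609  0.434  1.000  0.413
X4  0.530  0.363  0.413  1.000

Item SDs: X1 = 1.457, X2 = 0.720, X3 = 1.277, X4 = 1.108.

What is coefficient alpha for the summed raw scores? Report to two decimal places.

Σσ²ᵢ = 1.457² + 0.720² + 1.277² + 1.108² = 5.4996
Covariances σ_ij = r_ij · s_i · s_j:
  σ(X1,X2) = 0.156 × 1.457 × 0.720 = 0.1637
  σ(X1,X3) = 0.609 × 1.457 × 1.277 = 1.1331
  σ(X1,X4) = 0.530 × 1.457 × 1.108 = 0.8556
  σ(X2,X3) = 0.434 × 0.720 × 1.277 = 0.3990
  σ(X2,X4) = 0.363 × 0.720 × 1.108 = 0.2896
  σ(X3,X4) = 0.413 × 1.277 × 1.108 = 0.5844
σ²_T = Σσ²ᵢ + 2·Σσ_ij = 5.4996 + 2 × 3.4254 = 12.3504
α = (4/3)·(1 − 5.4996/12.3504) = 0.74

α = 0.74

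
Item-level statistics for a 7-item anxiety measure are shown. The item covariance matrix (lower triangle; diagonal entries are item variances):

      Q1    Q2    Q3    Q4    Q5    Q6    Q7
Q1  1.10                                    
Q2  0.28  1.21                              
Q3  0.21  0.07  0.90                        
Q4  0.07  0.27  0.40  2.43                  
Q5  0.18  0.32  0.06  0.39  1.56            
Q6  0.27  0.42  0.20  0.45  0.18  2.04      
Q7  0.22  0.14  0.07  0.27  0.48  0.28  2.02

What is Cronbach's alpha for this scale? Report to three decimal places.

α = 0.562

ΣVar(i) = 1.10 + 1.21 + 0.90 + 2.43 + 1.56 + 2.04 + 2.02 = 11.26
Sum of off-diagonal covariances = 5.23
total variance = 11.26 + 2 × 5.23 = 21.72
α = (k/(k−1))·(1 − ΣVar(i)/total variance) = (7/6)·(1 − 11.26/21.72) = 0.562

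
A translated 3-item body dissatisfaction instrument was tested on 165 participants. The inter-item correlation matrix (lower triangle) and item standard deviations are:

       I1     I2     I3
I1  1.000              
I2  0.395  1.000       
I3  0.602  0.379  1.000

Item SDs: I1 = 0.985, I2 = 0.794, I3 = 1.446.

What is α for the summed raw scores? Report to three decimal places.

Σσ²ᵢ = 0.985² + 0.794² + 1.446² = 3.6916
Covariances σ_ij = r_ij · s_i · s_j:
  σ(I1,I2) = 0.395 × 0.985 × 0.794 = 0.3089
  σ(I1,I3) = 0.602 × 0.985 × 1.446 = 0.8574
  σ(I2,I3) = 0.379 × 0.794 × 1.446 = 0.4351
σ²_T = Σσ²ᵢ + 2·Σσ_ij = 3.6916 + 2 × 1.6014 = 6.8944
α = (3/2)·(1 − 3.6916/6.8944) = 0.697

α = 0.697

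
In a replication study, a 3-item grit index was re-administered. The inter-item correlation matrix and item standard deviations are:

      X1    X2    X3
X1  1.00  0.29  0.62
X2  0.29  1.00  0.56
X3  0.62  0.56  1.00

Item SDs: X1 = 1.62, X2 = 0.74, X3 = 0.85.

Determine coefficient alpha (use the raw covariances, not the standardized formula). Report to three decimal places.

Σσ²ᵢ = 1.62² + 0.74² + 0.85² = 3.8945
Covariances σ_ij = r_ij · s_i · s_j:
  σ(X1,X2) = 0.29 × 1.62 × 0.74 = 0.3477
  σ(X1,X3) = 0.62 × 1.62 × 0.85 = 0.8537
  σ(X2,X3) = 0.56 × 0.74 × 0.85 = 0.3522
σ²_T = Σσ²ᵢ + 2·Σσ_ij = 3.8945 + 2 × 1.5536 = 7.0017
α = (3/2)·(1 − 3.8945/7.0017) = 0.666

α = 0.666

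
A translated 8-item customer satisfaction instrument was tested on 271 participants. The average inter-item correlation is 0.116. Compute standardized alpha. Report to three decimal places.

Standardized α = k·r̄ / (1 + (k−1)·r̄) = 8 × 0.116 / (1 + 7 × 0.116)
  = 0.9280 / 1.8120 = 0.512

standardized alpha = 0.512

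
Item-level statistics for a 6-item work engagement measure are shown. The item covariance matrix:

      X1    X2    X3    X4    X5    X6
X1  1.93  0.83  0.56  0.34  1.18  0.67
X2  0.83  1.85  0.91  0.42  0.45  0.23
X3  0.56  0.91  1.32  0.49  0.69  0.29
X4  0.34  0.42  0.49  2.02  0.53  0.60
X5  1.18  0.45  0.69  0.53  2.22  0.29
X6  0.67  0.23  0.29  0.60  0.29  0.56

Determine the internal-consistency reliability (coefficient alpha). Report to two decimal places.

α = 0.76

Σσ²ᵢ = 1.93 + 1.85 + 1.32 + 2.02 + 2.22 + 0.56 = 9.90
Sum of off-diagonal covariances = 8.48
Var(T) = 9.90 + 2 × 8.48 = 26.86
α = (k/(k−1))·(1 − Σσ²ᵢ/Var(T)) = (6/5)·(1 − 9.90/26.86) = 0.76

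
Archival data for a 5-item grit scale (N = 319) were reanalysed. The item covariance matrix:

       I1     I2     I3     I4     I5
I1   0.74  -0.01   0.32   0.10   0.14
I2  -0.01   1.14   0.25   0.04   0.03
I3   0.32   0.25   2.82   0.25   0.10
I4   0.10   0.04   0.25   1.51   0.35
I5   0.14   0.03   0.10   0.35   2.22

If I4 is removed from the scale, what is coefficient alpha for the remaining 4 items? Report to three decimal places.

Remaining items: I1, I2, I3, I5 (k = 4).
Σσ²ᵢ = 0.74 + 1.14 + 2.82 + 2.22 = 6.92
σ²_total = 6.92 + 2 × 0.83 = 8.58
α (item deleted) = (4/3)·(1 − 6.92/8.58) = 0.258

coefficient alpha = 0.258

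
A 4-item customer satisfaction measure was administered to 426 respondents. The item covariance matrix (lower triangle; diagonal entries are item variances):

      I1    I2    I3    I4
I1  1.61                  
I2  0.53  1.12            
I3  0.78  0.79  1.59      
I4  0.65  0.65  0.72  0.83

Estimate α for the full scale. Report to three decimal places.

Σσ²ᵢ = 1.61 + 1.12 + 1.59 + 0.83 = 5.15
Σ_{i<j} σ_ij = 4.12
Var(T) = 5.15 + 2 × 4.12 = 13.39
α = (k/(k−1))·(1 − Σσ²ᵢ/Var(T)) = (4/3)·(1 − 5.15/13.39) = 0.821

α = 0.821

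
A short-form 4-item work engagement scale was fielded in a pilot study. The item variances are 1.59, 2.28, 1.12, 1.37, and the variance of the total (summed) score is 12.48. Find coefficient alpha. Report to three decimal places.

Σσ²ᵢ = 1.59 + 2.28 + 1.12 + 1.37 = 6.36
α = (k/(k−1))·(1 − Σσ²ᵢ/total variance) = (4/3)·(1 − 6.36/12.48) = 0.654

coefficient alpha = 0.654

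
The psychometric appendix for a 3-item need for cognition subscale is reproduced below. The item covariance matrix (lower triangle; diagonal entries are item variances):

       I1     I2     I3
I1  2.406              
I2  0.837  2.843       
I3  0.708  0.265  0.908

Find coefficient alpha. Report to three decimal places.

Σσ²ᵢ = 2.406 + 2.843 + 0.908 = 6.157
Sum of the distinct covariances = 1.810
total variance = 6.157 + 2 × 1.810 = 9.777
α = (k/(k−1))·(1 − Σσ²ᵢ/total variance) = (3/2)·(1 − 6.157/9.777) = 0.555

α = 0.555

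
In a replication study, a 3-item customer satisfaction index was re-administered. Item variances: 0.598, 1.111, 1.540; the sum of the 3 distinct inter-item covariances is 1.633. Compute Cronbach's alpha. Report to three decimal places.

α = 0.752

Σσ²ᵢ = 0.598 + 1.111 + 1.540 = 3.249
Sum of distinct covariances = 1.633
Var(T) = Σσ²ᵢ + 2·Σcov = 3.249 + 2 × 1.633 = 6.515
α = (3/2)·(1 − 3.249/6.515) = 0.752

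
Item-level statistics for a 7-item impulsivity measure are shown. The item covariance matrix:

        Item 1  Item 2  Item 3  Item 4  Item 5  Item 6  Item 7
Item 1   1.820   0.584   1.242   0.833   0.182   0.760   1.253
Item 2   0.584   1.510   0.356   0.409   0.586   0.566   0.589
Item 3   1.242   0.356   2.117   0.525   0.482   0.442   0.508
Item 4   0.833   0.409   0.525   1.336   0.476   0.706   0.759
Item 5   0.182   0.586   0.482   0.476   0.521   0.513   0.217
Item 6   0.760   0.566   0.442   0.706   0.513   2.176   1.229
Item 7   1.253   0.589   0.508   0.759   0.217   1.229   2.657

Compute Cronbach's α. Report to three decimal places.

Cronbach's α = 0.800

Σσᵢ² = 1.820 + 1.510 + 2.117 + 1.336 + 0.521 + 2.176 + 2.657 = 12.137
Sum of the distinct covariances = 13.217
σ²_total = 12.137 + 2 × 13.217 = 38.571
α = (k/(k−1))·(1 − Σσᵢ²/σ²_total) = (7/6)·(1 − 12.137/38.571) = 0.800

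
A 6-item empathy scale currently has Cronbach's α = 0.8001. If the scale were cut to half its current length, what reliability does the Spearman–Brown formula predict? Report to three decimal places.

predicted reliability = 0.667

Length factor m = 1/2
α' = m·α / (1 − (1−m)·α)
   = 1/2 × 0.8001 / (1 − (1 − 1/2) × 0.8001)
   = 0.4001 / 0.5999 = 0.667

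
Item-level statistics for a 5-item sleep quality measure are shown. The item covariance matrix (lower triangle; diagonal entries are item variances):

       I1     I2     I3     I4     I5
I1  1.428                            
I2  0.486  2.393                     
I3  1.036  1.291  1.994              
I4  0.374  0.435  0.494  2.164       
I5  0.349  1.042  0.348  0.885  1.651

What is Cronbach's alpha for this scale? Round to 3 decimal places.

α = 0.729

Σσ²ᵢ = 1.428 + 2.393 + 1.994 + 2.164 + 1.651 = 9.630
Σ_{i<j} σ_ij = 6.740
Var(T) = 9.630 + 2 × 6.740 = 23.110
α = (k/(k−1))·(1 − Σσ²ᵢ/Var(T)) = (5/4)·(1 − 9.630/23.110) = 0.729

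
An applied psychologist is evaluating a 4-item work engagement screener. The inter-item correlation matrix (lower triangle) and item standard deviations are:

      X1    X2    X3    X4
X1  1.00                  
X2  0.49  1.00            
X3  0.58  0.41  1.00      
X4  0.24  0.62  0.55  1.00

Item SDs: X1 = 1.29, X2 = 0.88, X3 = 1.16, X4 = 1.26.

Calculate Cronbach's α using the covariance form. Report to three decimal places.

Σσ²ᵢ = 1.29² + 0.88² + 1.16² + 1.26² = 5.3717
Covariances σ_ij = r_ij · s_i · s_j:
  σ(X1,X2) = 0.49 × 1.29 × 0.88 = 0.5562
  σ(X1,X3) = 0.58 × 1.29 × 1.16 = 0.8679
  σ(X1,X4) = 0.24 × 1.29 × 1.26 = 0.3901
  σ(X2,X3) = 0.41 × 0.88 × 1.16 = 0.4185
  σ(X2,X4) = 0.62 × 0.88 × 1.26 = 0.6875
  σ(X3,X4) = 0.55 × 1.16 × 1.26 = 0.8039
σ²_T = Σσ²ᵢ + 2·Σσ_ij = 5.3717 + 2 × 3.7241 = 12.8199
α = (4/3)·(1 − 5.3717/12.8199) = 0.775

α = 0.775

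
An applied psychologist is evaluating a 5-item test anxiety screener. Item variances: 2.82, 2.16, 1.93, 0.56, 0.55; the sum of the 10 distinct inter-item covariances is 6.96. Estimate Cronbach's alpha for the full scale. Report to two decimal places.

α = 0.79

sum of item variances = 2.82 + 2.16 + 1.93 + 0.56 + 0.55 = 8.02
Sum of distinct covariances = 6.96
Var(T) = sum of item variances + 2·Σcov = 8.02 + 2 × 6.96 = 21.94
α = (5/4)·(1 − 8.02/21.94) = 0.79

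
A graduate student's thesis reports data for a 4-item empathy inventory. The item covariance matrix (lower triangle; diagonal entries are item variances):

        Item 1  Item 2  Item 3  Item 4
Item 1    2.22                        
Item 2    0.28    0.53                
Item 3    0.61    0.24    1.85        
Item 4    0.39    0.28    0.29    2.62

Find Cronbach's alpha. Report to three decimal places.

sum of item variances = 2.22 + 0.53 + 1.85 + 2.62 = 7.22
Sum of the distinct covariances = 2.09
total variance = 7.22 + 2 × 2.09 = 11.40
α = (k/(k−1))·(1 − sum of item variances/total variance) = (4/3)·(1 − 7.22/11.40) = 0.489

α = 0.489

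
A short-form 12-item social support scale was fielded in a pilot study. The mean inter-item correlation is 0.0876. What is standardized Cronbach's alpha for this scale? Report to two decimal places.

α = 0.54

Standardized α = k·r̄ / (1 + (k−1)·r̄) = 12 × 0.0876 / (1 + 11 × 0.0876)
  = 1.0512 / 1.9636 = 0.54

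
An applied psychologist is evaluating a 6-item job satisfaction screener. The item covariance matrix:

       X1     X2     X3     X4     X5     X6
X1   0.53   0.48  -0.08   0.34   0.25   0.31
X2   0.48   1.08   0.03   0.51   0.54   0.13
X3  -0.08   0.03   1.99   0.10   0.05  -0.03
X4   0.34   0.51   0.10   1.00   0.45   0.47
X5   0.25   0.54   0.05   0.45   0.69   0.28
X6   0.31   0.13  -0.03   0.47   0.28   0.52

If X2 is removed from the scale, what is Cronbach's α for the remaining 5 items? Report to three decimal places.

α = 0.594

Remaining items: X1, X3, X4, X5, X6 (k = 5).
ΣVar(i) = 0.53 + 1.99 + 1.00 + 0.69 + 0.52 = 4.73
Var(T) = 4.73 + 2 × 2.14 = 9.01
α (item deleted) = (5/4)·(1 − 4.73/9.01) = 0.594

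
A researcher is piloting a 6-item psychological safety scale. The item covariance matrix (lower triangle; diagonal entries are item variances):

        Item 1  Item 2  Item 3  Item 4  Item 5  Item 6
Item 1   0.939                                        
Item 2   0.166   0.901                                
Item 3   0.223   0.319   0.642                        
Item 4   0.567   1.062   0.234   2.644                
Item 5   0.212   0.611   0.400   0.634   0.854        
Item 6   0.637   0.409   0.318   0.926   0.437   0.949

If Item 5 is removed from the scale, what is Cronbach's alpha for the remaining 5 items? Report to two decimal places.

Remaining items: Item 1, Item 2, Item 3, Item 4, Item 6 (k = 5).
Σσ²ᵢ = 0.939 + 0.901 + 0.642 + 2.644 + 0.949 = 6.075
total variance = 6.075 + 2 × 4.861 = 15.797
α (item deleted) = (5/4)·(1 − 6.075/15.797) = 0.77

α = 0.77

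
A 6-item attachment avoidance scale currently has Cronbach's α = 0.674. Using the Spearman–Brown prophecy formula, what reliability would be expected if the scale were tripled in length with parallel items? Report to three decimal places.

predicted reliability = 0.861

Length factor m = 3
α' = m·α / (1 + (m−1)·α)
   = 3 × 0.674 / (1 + (3 − 1) × 0.674)
   = 2.0220 / 2.3480 = 0.861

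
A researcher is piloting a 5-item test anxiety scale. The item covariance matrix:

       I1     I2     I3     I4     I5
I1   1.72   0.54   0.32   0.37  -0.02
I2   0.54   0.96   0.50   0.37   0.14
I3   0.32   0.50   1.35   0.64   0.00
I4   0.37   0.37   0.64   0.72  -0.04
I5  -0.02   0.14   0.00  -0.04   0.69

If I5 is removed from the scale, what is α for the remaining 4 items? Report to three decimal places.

Remaining items: I1, I2, I3, I4 (k = 4).
ΣVar(i) = 1.72 + 0.96 + 1.35 + 0.72 = 4.75
σ²_total = 4.75 + 2 × 2.74 = 10.23
α (item deleted) = (4/3)·(1 − 4.75/10.23) = 0.714

α = 0.714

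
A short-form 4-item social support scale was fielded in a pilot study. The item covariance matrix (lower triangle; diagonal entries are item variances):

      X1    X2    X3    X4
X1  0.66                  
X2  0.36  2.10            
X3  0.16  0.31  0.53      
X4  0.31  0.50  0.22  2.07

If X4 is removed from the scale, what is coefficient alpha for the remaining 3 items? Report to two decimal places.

Remaining items: X1, X2, X3 (k = 3).
sum of item variances = 0.66 + 2.10 + 0.53 = 3.29
total variance = 3.29 + 2 × 0.83 = 4.95
α (item deleted) = (3/2)·(1 − 3.29/4.95) = 0.50

α = 0.50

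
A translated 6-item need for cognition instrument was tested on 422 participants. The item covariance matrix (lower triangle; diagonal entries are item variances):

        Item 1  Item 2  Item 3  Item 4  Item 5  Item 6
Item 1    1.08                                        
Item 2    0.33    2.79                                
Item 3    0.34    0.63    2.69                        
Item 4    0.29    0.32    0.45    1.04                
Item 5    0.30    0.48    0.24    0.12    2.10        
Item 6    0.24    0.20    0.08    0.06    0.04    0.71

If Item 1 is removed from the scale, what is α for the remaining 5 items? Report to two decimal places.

Remaining items: Item 2, Item 3, Item 4, Item 5, Item 6 (k = 5).
sum of item variances = 2.79 + 2.69 + 1.04 + 2.10 + 0.71 = 9.33
Var(T) = 9.33 + 2 × 2.62 = 14.57
α (item deleted) = (5/4)·(1 − 9.33/14.57) = 0.45

α = 0.45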